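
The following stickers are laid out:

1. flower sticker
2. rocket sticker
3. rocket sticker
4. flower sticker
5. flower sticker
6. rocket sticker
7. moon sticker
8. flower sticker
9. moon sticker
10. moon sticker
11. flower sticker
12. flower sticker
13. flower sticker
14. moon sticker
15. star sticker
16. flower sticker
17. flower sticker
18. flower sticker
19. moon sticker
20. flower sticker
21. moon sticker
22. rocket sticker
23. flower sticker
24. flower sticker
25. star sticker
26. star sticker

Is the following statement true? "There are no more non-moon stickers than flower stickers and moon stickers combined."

False

There are 20 non-moon stickers.
flower stickers: 13; moon stickers: 6; combined: 13 + 6 = 19.
The claim requires 20 ≤ 19, which does not hold.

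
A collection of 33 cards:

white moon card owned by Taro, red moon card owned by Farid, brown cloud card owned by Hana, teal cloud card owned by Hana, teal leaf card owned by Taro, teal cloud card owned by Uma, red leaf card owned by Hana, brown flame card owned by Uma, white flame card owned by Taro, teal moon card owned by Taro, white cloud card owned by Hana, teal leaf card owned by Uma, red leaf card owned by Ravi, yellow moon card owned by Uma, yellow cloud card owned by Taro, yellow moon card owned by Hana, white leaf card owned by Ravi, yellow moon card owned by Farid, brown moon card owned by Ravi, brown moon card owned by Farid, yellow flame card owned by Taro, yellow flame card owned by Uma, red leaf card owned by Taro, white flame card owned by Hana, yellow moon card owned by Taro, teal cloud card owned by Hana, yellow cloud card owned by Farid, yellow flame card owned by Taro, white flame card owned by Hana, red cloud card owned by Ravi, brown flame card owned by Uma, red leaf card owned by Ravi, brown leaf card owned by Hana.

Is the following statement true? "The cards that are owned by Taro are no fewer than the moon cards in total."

cards owned by Taro: 9.
moon cards: 9.
The claim requires 9 ≥ 9, which holds.

True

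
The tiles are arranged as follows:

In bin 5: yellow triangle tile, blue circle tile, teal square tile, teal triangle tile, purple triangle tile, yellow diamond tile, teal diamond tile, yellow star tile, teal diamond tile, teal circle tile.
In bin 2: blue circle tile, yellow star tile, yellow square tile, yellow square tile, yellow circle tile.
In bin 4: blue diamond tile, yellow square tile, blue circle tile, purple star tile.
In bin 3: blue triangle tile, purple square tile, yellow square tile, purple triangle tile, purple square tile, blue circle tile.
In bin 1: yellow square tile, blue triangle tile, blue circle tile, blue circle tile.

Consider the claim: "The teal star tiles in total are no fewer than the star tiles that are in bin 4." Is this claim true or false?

teal star tiles: 0.
star tiles in bin 4: 1.
The claim requires 0 ≥ 1, which does not hold.

False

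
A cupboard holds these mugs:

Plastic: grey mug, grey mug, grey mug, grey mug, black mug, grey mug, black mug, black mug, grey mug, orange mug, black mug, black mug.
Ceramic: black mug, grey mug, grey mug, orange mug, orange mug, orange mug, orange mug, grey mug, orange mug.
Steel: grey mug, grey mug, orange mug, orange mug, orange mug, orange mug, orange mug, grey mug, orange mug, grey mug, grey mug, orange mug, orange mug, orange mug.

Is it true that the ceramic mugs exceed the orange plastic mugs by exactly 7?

ceramic mugs: 9.
orange plastic mugs: 1.
The claim requires 9 − 1 (= 8) to equal 7, which does not hold.

False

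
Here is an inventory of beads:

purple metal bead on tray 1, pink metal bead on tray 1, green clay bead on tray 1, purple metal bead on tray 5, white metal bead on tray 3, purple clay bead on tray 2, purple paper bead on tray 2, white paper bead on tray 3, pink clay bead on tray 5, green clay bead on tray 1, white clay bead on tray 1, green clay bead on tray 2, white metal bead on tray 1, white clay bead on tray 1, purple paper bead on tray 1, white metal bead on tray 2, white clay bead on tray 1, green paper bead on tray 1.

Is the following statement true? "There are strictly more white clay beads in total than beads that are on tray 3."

True

white clay beads: 3.
beads on tray 3: 2.
The claim requires 3 > 2, which holds.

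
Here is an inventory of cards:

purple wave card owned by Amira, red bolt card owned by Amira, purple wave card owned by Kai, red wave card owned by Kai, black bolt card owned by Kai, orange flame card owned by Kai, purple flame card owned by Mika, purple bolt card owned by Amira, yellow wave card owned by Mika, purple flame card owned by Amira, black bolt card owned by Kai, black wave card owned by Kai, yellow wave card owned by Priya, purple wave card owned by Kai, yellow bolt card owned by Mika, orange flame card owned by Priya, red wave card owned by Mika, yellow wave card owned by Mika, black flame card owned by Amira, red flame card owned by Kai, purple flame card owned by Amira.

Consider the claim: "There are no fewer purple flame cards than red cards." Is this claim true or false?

There are 3 purple flame cards.
There are 4 red cards.
The claim requires 3 ≥ 4, which does not hold.

False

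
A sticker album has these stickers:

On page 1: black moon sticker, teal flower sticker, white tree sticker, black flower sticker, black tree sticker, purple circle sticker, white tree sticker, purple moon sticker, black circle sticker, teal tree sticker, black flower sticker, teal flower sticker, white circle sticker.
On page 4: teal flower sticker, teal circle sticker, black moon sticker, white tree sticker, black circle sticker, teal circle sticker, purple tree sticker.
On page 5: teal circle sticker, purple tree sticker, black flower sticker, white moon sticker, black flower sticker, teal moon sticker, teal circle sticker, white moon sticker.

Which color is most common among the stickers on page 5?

Counts by color (restricted to stickers on page 5): teal 3, white 2, black 2, purple 1.
The maximum is 3, held uniquely by teal.

teal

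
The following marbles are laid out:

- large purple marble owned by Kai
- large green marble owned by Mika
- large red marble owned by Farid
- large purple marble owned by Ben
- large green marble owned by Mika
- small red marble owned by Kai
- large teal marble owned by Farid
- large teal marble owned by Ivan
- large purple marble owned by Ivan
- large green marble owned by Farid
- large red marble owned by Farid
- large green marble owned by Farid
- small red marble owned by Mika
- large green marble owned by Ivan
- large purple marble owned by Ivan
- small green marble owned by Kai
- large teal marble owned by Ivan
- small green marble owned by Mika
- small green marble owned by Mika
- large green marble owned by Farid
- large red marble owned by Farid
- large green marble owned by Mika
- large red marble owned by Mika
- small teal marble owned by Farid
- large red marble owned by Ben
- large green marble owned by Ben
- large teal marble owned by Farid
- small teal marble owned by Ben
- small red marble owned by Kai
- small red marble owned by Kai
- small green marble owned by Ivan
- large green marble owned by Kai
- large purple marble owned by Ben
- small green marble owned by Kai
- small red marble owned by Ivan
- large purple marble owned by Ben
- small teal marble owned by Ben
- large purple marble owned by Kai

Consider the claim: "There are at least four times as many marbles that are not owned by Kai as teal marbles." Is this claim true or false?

marbles that are not owned by Kai: 30.
teal marbles: 7.
The claim requires 30 ≥ 4 × 7 = 28, which holds.

True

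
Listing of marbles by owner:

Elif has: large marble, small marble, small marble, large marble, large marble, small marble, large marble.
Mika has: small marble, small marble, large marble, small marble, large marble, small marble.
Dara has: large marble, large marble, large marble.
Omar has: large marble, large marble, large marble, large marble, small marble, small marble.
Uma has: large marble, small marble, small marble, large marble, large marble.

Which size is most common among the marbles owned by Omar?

Counts by size (restricted to marbles owned by Omar): large 4, small 2.
The maximum is 4, held uniquely by large.

large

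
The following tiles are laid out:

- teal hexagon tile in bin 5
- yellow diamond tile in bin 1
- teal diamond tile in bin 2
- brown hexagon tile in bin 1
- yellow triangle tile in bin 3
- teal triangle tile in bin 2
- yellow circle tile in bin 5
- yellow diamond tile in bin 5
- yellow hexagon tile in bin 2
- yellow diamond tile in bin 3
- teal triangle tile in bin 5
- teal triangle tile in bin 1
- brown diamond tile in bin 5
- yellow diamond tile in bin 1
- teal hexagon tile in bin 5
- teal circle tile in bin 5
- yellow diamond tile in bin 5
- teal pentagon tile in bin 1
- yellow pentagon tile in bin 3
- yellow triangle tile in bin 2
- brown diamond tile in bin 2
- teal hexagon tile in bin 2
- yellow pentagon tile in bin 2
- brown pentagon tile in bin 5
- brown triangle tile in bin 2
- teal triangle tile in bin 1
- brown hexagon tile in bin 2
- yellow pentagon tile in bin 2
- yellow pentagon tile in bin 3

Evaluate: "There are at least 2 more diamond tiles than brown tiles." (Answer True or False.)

True

diamond tiles: 8.
brown tiles: 6.
The claim requires 8 − 6 = 2 ≥ 2, which holds.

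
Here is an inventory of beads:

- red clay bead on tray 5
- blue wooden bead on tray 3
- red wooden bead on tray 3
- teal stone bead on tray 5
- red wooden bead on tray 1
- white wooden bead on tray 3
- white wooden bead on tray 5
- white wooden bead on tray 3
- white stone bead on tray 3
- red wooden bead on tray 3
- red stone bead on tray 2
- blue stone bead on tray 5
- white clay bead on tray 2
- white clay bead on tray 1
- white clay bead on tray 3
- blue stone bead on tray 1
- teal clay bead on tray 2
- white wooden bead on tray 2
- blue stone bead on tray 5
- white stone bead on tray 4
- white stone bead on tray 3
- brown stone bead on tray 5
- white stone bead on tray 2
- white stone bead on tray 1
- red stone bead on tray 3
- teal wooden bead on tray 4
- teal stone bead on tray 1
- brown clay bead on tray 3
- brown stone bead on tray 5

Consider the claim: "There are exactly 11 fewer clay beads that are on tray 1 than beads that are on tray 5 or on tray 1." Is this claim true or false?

clay beads on tray 1: 1.
beads on tray 5 or on tray 1: 12.
The claim requires 12 − 1 (= 11) to equal 11, which holds.

True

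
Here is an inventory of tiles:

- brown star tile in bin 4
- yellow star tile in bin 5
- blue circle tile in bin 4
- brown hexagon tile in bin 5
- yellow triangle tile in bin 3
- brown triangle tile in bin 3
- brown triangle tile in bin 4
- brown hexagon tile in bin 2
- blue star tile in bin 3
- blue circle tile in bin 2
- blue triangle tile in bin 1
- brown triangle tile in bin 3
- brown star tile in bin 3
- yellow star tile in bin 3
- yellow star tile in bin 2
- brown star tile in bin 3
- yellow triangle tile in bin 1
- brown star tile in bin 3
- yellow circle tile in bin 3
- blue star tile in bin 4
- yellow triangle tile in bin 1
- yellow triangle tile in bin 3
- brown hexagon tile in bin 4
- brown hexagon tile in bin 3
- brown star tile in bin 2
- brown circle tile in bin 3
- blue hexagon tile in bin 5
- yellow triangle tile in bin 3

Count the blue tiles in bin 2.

1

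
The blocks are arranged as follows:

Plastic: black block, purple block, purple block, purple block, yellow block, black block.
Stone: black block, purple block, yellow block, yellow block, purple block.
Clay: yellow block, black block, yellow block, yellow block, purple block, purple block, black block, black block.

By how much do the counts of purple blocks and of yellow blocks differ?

purple blocks: 7. yellow blocks: 6.
|7 − 6| = 7 − 6 = 1.

1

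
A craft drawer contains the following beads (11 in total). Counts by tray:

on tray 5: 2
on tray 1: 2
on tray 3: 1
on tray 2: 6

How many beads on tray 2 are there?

6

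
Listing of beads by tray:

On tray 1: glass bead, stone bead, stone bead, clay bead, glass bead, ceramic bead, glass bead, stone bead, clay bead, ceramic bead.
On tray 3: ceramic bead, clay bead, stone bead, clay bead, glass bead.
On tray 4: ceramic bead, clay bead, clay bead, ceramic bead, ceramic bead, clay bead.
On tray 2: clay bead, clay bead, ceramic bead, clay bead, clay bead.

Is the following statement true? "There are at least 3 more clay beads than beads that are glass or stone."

clay beads: 11.
beads that are glass or stone: 8.
The claim requires 11 − 8 = 3 ≥ 3, which holds.

True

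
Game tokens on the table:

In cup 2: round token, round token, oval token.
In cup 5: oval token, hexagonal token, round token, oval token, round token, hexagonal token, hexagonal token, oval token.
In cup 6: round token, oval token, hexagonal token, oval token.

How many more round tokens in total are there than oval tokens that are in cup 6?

round tokens: 5.
oval tokens in cup 6: 2.
5 − 2 = 3.

3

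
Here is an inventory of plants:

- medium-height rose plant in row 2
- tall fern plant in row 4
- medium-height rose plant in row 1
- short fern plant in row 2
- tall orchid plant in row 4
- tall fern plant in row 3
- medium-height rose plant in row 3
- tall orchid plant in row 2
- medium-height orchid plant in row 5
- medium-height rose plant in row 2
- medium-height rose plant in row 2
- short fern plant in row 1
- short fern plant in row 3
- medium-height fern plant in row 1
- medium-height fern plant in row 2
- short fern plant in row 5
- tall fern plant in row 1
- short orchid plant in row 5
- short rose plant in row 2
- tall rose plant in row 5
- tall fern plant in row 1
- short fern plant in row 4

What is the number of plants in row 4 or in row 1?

8

in row 1: 5; in row 4: 3; together 5 + 3 = 8.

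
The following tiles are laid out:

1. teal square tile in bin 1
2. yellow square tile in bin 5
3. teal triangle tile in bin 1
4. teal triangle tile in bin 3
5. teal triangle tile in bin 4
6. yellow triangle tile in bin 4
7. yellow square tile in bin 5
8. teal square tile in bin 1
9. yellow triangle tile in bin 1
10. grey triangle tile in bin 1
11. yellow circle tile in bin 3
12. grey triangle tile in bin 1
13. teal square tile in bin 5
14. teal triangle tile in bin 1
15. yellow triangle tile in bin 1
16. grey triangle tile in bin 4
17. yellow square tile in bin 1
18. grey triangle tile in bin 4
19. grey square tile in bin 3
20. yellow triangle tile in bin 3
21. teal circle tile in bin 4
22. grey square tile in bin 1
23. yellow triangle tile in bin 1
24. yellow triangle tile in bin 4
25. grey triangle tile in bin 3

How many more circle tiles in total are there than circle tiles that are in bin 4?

1

circle tiles: 2.
circle tiles in bin 4: 1.
2 − 1 = 1.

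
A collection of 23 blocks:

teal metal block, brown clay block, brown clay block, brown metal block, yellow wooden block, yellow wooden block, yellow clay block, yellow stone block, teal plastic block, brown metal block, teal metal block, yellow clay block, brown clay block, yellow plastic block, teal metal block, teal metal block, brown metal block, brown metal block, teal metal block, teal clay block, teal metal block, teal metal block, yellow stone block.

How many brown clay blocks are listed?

3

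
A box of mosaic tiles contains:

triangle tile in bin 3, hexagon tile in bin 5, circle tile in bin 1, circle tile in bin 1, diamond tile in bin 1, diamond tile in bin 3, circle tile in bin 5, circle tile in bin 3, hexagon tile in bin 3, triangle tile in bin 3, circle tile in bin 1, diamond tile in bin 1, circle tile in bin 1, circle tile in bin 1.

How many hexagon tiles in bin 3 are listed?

1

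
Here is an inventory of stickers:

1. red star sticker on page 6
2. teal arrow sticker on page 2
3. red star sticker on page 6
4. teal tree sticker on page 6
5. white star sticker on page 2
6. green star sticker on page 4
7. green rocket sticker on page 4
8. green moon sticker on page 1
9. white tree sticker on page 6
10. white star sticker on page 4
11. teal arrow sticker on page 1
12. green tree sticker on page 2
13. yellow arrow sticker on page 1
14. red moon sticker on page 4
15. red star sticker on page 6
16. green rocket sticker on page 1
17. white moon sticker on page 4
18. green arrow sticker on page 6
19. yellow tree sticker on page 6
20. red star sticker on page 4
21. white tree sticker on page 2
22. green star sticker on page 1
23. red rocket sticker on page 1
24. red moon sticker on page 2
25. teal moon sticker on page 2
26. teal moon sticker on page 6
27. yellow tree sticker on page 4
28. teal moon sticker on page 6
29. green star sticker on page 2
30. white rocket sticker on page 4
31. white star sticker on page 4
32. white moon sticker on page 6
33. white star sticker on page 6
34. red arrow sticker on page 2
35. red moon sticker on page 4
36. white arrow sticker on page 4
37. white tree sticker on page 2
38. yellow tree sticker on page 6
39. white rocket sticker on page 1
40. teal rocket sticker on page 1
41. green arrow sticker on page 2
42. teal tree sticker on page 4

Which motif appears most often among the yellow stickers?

Counts by motif (restricted to yellow stickers): tree 3, arrow 1.
The maximum is 3, held uniquely by tree.

tree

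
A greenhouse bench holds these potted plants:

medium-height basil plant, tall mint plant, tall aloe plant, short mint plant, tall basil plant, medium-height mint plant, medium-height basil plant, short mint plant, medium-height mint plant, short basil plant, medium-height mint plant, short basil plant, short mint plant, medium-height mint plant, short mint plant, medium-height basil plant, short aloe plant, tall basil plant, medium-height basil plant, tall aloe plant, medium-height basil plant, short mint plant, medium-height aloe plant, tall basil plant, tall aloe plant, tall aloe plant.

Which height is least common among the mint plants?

Counts by height (restricted to mint plants): short 5, medium-height 4, tall 1.
The minimum is 1, held uniquely by tall.

tall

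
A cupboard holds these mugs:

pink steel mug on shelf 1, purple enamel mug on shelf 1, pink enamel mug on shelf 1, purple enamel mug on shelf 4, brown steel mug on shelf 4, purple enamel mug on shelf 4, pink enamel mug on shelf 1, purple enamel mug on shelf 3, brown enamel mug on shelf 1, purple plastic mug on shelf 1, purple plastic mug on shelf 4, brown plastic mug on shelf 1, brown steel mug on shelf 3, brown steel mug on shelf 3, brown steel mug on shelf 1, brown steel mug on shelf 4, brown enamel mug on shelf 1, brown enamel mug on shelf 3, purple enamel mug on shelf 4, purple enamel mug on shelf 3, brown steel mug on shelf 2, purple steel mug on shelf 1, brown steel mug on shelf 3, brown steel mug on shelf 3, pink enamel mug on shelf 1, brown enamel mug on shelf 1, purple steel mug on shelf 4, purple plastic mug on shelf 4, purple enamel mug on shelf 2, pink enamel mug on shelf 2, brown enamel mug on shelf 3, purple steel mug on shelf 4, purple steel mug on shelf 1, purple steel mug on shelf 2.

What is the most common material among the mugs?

Counts by material: enamel 16, steel 14, plastic 4.
The maximum is 16, held uniquely by enamel.

enamel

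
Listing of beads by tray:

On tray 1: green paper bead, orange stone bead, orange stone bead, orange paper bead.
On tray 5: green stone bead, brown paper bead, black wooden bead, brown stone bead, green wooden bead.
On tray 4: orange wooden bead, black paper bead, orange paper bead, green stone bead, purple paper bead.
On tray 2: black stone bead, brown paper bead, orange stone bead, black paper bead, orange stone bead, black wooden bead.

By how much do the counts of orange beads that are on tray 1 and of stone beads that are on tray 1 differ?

orange beads on tray 1: 3. stone beads on tray 1: 2.
|3 − 2| = 3 − 2 = 1.

1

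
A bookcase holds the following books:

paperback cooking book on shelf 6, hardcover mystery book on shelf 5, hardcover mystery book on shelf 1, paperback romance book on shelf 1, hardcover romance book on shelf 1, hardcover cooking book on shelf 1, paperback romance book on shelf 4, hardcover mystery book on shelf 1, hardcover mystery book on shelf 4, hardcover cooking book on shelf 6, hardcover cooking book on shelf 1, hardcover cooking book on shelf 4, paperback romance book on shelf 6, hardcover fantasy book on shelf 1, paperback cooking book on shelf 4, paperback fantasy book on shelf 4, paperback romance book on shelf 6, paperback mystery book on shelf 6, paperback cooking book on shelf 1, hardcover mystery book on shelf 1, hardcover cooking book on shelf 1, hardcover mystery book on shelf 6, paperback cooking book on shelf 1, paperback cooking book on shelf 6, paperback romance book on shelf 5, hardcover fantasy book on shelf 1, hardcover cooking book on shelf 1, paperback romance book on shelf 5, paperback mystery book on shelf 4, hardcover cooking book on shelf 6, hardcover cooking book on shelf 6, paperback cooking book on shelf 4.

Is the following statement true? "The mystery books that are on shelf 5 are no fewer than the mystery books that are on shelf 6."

mystery books on shelf 5: 1.
mystery books on shelf 6: 2.
The claim requires 1 ≥ 2, which does not hold.

False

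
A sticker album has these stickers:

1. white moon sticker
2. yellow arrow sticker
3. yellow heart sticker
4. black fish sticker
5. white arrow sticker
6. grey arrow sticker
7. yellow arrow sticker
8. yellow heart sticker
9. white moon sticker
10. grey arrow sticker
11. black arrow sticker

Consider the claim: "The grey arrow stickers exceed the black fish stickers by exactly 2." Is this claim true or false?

False

grey arrow stickers: 2.
black fish stickers: 1.
The claim requires 2 − 1 (= 1) to equal 2, which does not hold.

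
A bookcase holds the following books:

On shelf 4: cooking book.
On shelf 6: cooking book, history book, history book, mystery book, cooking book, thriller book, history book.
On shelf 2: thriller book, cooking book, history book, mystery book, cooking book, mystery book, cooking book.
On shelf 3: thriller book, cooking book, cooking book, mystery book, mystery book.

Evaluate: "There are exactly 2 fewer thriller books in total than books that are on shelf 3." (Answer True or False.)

True

|thriller books| = 3.
|books on shelf 3| = 5.
The claim requires 5 − 3 (= 2) to equal 2, which holds.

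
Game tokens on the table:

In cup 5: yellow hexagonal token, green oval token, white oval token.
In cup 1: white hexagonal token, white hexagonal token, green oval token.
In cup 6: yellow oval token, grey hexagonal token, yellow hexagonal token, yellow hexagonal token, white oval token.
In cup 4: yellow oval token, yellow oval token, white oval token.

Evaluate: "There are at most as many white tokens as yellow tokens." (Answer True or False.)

True

|white tokens| = 5.
|yellow tokens| = 6.
The claim requires 5 ≤ 6, which holds.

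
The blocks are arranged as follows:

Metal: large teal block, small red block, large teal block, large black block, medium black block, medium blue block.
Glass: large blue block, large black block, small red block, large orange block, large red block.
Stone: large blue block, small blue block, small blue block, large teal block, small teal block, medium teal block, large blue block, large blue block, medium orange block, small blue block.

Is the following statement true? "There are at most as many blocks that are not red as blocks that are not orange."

There are 18 blocks that are not red.
There are 19 blocks that are not orange.
The claim requires 18 ≤ 19, which holds.

True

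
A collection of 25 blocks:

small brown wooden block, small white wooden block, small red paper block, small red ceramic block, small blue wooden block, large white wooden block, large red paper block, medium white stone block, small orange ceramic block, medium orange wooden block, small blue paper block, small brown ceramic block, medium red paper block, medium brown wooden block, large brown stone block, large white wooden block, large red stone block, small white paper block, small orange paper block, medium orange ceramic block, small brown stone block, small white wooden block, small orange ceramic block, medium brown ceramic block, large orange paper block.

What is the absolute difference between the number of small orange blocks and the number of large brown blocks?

small orange blocks: 3. large brown blocks: 1.
|3 − 1| = 3 − 1 = 2.

2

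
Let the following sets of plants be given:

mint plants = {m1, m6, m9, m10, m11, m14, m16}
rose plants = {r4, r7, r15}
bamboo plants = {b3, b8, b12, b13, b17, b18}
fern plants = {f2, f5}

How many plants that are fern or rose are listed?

fern: 2; rose: 3; together 2 + 3 = 5.

5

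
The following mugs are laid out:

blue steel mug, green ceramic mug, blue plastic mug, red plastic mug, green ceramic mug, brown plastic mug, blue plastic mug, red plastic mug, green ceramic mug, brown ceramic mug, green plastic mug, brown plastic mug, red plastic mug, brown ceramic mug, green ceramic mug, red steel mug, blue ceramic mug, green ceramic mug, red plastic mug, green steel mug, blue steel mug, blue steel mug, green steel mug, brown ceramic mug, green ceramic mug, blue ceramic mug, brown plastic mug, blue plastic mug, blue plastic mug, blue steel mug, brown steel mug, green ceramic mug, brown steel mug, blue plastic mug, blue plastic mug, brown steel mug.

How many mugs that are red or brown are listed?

14

brown: 9; red: 5; together 9 + 5 = 14.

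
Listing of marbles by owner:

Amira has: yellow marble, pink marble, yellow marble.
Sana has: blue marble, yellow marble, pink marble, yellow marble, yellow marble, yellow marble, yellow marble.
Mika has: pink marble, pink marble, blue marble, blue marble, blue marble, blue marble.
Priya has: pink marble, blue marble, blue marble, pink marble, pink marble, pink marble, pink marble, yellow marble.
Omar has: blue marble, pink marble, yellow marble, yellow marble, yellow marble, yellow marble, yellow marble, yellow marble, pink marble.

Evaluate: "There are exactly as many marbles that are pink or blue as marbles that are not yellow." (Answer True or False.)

|marbles that are pink or blue| = 19.
|marbles that are not yellow| = 19.
The claim requires 19 = 19, which holds.

True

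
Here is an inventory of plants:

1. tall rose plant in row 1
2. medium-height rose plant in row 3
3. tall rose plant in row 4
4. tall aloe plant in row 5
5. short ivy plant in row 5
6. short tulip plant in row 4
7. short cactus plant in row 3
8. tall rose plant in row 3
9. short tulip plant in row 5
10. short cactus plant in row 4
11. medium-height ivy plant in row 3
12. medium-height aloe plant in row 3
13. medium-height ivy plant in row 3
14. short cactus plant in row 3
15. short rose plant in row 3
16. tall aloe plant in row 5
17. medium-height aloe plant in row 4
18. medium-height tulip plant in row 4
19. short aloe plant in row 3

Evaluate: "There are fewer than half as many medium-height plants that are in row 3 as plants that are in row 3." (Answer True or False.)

There are 4 medium-height plants in row 3.
There are 9 plants in row 3.
The claim requires 2 × 4 = 8 < 9, which holds.

True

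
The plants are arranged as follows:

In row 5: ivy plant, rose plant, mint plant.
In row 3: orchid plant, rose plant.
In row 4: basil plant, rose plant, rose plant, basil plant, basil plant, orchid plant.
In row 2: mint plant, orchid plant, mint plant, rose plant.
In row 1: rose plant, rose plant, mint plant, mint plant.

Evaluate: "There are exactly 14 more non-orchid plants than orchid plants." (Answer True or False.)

False

|non-orchid plants| = 16.
|orchid plants| = 3.
The claim requires 16 − 3 (= 13) to equal 14, which does not hold.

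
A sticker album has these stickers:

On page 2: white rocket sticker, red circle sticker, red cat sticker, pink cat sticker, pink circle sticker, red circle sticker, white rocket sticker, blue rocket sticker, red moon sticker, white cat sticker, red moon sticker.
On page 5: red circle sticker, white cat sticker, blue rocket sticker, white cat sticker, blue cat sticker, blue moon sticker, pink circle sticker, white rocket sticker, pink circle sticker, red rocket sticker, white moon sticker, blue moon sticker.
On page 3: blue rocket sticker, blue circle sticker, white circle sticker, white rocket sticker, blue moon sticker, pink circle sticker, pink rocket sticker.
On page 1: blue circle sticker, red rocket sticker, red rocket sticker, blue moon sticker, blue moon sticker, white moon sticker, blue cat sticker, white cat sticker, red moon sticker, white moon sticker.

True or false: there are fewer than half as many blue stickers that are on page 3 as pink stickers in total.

|blue stickers on page 3| = 3.
|pink stickers| = 6.
The claim requires 2 × 3 = 6 < 6, which does not hold.

False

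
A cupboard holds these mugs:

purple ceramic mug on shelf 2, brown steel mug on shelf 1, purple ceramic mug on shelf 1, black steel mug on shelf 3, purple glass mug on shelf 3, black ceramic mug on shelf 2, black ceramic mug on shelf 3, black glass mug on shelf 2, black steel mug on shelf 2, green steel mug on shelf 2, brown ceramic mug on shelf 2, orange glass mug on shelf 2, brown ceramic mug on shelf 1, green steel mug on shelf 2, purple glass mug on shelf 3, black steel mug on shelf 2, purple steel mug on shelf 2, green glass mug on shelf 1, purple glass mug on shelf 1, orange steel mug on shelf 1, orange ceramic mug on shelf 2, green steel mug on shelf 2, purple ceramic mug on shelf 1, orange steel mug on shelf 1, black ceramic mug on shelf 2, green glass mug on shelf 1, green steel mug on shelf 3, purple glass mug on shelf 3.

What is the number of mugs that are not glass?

Total mugs: 28; with the excluded value: 8; remaining 28 − 8 = 20.

20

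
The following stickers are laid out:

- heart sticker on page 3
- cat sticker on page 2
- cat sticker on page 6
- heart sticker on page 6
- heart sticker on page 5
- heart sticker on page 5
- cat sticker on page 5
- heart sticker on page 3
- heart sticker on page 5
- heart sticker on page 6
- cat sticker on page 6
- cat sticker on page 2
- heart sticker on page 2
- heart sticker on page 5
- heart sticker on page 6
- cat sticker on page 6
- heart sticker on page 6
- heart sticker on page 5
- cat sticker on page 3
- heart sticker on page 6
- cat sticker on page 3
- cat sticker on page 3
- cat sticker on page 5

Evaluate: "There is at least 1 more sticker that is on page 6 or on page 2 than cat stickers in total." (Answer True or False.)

True

There are 11 stickers on page 6 or on page 2.
There are 10 cat stickers.
The claim requires 11 − 10 = 1 ≥ 1, which holds.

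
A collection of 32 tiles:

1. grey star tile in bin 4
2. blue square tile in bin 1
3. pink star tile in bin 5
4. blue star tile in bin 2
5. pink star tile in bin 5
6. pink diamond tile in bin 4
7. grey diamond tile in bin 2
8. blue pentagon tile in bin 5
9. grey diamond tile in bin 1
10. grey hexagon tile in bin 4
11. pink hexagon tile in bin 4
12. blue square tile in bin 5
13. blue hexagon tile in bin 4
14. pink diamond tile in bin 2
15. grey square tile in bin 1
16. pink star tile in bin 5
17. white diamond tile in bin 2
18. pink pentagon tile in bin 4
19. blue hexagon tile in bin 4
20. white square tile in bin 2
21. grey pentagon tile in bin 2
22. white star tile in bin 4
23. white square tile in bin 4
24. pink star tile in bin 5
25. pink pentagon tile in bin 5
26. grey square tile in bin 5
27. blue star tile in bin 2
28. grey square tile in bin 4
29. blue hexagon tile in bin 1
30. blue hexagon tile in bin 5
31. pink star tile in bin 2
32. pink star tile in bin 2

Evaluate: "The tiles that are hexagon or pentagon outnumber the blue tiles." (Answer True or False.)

True

There are 10 tiles that are hexagon or pentagon.
There are 9 blue tiles.
The claim requires 10 > 9, which holds.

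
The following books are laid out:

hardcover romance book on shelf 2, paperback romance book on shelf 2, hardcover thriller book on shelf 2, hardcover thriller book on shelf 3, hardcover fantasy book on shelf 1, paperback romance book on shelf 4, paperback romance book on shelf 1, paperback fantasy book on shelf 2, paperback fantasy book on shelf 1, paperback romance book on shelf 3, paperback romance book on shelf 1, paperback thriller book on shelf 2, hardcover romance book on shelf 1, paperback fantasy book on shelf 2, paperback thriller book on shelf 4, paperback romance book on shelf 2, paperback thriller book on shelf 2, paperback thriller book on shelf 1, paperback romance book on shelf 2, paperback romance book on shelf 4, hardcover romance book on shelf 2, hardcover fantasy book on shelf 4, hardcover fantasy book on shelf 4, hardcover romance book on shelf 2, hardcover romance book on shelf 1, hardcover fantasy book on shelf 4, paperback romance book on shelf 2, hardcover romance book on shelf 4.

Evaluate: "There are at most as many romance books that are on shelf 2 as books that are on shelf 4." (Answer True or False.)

romance books on shelf 2: 7.
books on shelf 4: 7.
The claim requires 7 ≤ 7, which holds.

True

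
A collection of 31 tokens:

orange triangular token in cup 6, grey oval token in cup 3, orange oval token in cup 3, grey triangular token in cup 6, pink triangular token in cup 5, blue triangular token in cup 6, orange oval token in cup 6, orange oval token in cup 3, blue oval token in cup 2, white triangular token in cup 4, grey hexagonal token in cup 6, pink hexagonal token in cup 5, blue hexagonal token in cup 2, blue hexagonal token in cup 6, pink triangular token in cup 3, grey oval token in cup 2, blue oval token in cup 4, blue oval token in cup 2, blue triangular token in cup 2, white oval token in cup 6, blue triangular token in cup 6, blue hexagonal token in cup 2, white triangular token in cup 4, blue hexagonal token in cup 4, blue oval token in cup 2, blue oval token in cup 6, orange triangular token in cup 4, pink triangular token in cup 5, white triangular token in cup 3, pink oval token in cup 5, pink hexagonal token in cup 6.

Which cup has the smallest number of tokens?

cup 5

Counts by cup: cup 6→10, cup 2→7, cup 4→5, cup 3→5, cup 5→4.
The minimum is 4, held uniquely by cup 5.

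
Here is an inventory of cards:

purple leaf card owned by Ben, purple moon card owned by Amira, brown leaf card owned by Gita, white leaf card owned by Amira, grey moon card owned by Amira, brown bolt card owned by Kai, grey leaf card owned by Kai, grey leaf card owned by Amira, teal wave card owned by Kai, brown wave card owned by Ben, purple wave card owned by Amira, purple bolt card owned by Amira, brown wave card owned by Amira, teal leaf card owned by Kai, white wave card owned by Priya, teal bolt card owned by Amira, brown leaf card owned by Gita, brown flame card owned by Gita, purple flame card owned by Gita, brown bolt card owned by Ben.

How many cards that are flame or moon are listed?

flame: 2; moon: 2; together 2 + 2 = 4.

4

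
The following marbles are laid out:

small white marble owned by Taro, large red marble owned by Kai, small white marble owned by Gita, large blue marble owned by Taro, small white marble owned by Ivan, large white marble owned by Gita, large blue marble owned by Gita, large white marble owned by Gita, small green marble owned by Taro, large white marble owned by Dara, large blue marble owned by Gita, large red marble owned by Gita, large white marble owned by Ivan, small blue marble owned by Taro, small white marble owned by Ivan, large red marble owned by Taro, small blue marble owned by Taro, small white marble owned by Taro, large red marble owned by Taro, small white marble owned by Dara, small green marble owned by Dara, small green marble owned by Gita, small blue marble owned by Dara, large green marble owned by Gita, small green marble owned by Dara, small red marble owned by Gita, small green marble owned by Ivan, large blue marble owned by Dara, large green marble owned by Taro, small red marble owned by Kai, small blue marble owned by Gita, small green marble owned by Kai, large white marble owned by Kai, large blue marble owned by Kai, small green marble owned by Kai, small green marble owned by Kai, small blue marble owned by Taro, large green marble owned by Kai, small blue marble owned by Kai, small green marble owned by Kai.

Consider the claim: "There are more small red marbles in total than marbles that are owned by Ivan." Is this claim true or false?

|small red marbles| = 2.
|marbles owned by Ivan| = 4.
The claim requires 2 > 4, which does not hold.

False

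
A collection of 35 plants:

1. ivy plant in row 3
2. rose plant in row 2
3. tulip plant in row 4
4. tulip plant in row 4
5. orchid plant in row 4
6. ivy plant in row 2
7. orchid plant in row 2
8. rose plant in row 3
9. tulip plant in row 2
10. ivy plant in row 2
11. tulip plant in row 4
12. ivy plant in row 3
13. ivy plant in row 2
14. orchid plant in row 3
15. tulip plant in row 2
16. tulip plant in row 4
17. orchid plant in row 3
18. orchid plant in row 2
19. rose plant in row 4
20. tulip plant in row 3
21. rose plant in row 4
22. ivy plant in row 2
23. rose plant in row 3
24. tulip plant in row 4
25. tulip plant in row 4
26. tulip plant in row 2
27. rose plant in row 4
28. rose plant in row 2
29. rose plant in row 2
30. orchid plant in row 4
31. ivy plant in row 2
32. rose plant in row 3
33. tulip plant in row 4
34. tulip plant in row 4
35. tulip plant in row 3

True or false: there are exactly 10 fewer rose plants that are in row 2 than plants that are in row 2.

There are 3 rose plants in row 2.
There are 13 plants in row 2.
The claim requires 13 − 3 (= 10) to equal 10, which holds.

True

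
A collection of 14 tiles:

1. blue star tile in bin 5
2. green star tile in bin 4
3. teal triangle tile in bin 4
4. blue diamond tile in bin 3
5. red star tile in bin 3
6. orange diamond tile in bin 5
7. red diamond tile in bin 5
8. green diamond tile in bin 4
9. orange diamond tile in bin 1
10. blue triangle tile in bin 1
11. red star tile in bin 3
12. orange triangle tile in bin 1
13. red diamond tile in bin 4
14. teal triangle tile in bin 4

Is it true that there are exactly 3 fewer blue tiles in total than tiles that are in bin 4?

There are 3 blue tiles.
There are 5 tiles in bin 4.
The claim requires 5 − 3 (= 2) to equal 3, which does not hold.

False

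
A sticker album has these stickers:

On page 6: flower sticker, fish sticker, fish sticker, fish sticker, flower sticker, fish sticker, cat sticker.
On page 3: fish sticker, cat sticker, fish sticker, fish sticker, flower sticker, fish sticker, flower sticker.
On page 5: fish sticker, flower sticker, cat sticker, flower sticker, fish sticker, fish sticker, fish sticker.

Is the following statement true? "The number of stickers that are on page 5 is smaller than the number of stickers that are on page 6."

False

|stickers on page 5| = 7.
|stickers on page 6| = 7.
The claim requires 7 < 7, which does not hold.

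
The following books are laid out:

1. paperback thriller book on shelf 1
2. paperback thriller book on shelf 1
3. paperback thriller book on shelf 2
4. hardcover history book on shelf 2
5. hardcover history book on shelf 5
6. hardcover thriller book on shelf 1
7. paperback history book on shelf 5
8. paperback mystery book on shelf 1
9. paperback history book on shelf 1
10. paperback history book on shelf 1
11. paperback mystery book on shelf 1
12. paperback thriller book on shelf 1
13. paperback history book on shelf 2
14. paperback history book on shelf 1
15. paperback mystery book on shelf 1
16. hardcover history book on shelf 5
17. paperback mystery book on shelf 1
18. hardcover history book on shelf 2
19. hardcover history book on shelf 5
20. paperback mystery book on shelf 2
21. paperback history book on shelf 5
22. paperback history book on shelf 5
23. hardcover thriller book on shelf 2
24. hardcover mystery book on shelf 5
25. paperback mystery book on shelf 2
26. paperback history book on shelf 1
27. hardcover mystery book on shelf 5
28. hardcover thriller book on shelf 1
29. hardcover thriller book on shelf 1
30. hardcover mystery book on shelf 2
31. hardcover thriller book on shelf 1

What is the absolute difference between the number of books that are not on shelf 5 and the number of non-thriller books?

books that are not on shelf 5: 23. non-thriller books: 22.
|23 − 22| = 23 − 22 = 1.

1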